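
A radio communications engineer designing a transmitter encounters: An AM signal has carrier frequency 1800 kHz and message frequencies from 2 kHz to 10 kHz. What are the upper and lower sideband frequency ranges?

Upper sideband (USB) = fc + [fm_low, fm_high] = 1800 + [2, 10] = [1802, 1810] kHz
Lower sideband (LSB) = fc - [fm_high, fm_low] = 1800 - [10, 2] = [1790, 1798] kHz
Total occupied spectrum: 1790 kHz to 1810 kHz (plus carrier at 1800 kHz)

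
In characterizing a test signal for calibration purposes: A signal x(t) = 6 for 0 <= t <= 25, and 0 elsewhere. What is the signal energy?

Energy = integral of |x(t)|^2 dt over the signal duration
= 6^2 * 25 = 36 * 25 = 900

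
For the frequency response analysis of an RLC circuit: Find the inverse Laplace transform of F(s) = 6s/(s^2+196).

Standard pair: s/(s^2+w^2) <-> cos(wt)*u(t)
With k=6, w=14: f(t) = 6*cos(14t)*u(t)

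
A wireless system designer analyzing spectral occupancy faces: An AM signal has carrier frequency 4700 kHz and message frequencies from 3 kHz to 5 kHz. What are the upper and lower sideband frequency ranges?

Upper sideband (USB) = fc + [fm_low, fm_high] = 4700 + [3, 5] = [4703, 4705] kHz
Lower sideband (LSB) = fc - [fm_high, fm_low] = 4700 - [5, 3] = [4695, 4697] kHz
Total occupied spectrum: 4695 kHz to 4705 kHz (plus carrier at 4700 kHz)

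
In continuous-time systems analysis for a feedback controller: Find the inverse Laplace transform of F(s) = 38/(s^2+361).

Standard pair: w/(s^2+w^2) <-> sin(wt)*u(t)
Recognize w^2 = 361, so w = 19; numerator 38 = 2*19.
f(t) = 2*sin(19t)*u(t)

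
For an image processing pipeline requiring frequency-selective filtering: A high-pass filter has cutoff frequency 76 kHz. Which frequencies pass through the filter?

A high-pass filter passes all frequencies above the cutoff frequency 76 kHz and attenuates lower frequencies.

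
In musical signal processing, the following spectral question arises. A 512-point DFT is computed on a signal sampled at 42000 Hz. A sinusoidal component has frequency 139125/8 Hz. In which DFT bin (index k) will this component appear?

DFT frequency resolution = f_s/N = 42000/512 = 2625/32 Hz
Bin index k = f_signal / resolution = 139125/8 / 2625/32 = 212
The signal frequency 139125/8 Hz falls in DFT bin k = 212.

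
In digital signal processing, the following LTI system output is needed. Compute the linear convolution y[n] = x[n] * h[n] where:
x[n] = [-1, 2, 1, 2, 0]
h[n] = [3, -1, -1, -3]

y[n] = sum_k x[k]*h[n-k]. Output length = len(x) + len(h) - 1 = 5 + 4 - 1 = 8.
y[0] = -1*3 = -3
y[1] = 2*3 + -1*-1 = 7
y[2] = 1*3 + 2*-1 + -1*-1 = 2
y[3] = 2*3 + 1*-1 + 2*-1 + -1*-3 = 6
y[4] = 0*3 + 2*-1 + 1*-1 + 2*-3 = -9
y[5] = 0*-1 + 2*-1 + 1*-3 = -5
y[6] = 0*-1 + 2*-3 = -6
y[7] = 0*-3 = 0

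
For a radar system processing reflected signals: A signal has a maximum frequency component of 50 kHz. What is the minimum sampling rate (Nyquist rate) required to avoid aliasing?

By the Nyquist-Shannon sampling theorem,
the minimum sampling rate (Nyquist rate) must be at least 2 * f_max.
Nyquist rate = 2 * 50 kHz = 100 kHz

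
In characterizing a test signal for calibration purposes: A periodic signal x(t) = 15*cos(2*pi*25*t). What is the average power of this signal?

Average power of A*cos(wt) is A^2/2.
P = 15^2 / 2 = 225/2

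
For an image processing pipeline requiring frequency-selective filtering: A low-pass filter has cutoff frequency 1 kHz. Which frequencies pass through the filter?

A low-pass filter passes all frequencies below the cutoff frequency 1 kHz and attenuates higher frequencies.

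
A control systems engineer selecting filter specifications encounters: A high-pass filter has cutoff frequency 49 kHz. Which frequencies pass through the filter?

A high-pass filter passes all frequencies above the cutoff frequency 49 kHz and attenuates lower frequencies.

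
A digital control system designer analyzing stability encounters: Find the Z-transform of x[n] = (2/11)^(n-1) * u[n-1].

Time-shifting property: if X(z) = Z{x[n]}, then Z{x[n-d]} = z^(-d) * X(z)
X(z) = z/(z - 2/11) for x[n] = (2/11)^n * u[n]
Z{x[n-1]} = z^(-1) * z/(z - 2/11) = 1/(z - 2/11)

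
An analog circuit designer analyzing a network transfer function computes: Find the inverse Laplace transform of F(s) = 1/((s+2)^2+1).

Standard pair: w/((s+a)^2+w^2) <-> e^(-at)*sin(wt)*u(t)
With a=2, w=1: f(t) = e^(-2t)*sin(t)*u(t)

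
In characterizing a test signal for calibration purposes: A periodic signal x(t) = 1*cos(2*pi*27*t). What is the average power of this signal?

Average power of A*cos(wt) is A^2/2.
P = 1^2 / 2 = 1/2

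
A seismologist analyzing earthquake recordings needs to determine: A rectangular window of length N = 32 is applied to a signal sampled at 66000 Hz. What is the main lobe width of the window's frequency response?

For a rectangular window of length N,
the main lobe width in frequency is 2*f_s/N.
= 2*66000/32 = 4125 Hz
This determines the minimum frequency separation for resolving two sinusoids.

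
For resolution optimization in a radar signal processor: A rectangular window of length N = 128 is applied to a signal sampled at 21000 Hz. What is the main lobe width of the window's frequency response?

For a rectangular window of length N,
the main lobe width in frequency is 2*f_s/N.
= 2*21000/128 = 2625/8 Hz
This determines the minimum frequency separation for resolving two sinusoids.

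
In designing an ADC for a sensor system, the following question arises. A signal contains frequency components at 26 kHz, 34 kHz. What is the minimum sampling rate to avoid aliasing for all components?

The highest frequency component is f_max = 34 kHz.
Nyquist rate = 2 * f_max = 2 * 34 kHz = 68 kHz.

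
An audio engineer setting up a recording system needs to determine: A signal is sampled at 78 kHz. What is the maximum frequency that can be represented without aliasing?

The maximum frequency that can be represented without aliasing
is the Nyquist frequency: f_max = f_s / 2 = 78 kHz / 2 = 39 kHz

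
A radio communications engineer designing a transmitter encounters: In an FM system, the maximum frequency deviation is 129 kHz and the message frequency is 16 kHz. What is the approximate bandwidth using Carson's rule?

Carson's rule: BW = 2*(delta_f + f_m)
= 2*(129 + 16) kHz = 290 kHz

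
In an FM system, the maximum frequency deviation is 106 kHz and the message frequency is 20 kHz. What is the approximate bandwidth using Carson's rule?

Carson's rule: BW = 2*(delta_f + f_m)
= 2*(106 + 20) kHz = 252 kHz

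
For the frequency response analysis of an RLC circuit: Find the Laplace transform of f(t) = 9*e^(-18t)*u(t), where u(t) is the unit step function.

Standard Laplace transform pair:
e^(-at)*u(t) <-> 1/(s+a)
With a = 18: L{9*e^(-18t)*u(t)} = 9/(s+18), ROC: Re(s) > -18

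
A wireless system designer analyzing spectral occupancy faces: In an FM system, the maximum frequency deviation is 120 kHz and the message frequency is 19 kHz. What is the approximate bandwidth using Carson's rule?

Carson's rule: BW = 2*(delta_f + f_m)
= 2*(120 + 19) kHz = 278 kHz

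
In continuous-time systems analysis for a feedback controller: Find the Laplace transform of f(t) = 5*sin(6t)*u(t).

Standard pair: sin(wt)*u(t) <-> w/(s^2+w^2)
With w = 6: L{5*sin(6t)*u(t)} = 30/(s^2+36)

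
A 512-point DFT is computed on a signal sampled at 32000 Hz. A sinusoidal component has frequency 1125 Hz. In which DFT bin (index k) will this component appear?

DFT frequency resolution = f_s/N = 32000/512 = 125/2 Hz
Bin index k = f_signal / resolution = 1125 / 125/2 = 18
The signal frequency 1125 Hz falls in DFT bin k = 18.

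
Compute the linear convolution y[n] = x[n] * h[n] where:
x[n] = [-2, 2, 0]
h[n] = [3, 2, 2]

y[n] = sum_k x[k]*h[n-k]. Output length = len(x) + len(h) - 1 = 3 + 3 - 1 = 5.
y[0] = -2*3 = -6
y[1] = 2*3 + -2*2 = 2
y[2] = 0*3 + 2*2 + -2*2 = 0
y[3] = 0*2 + 2*2 = 4
y[4] = 0*2 = 0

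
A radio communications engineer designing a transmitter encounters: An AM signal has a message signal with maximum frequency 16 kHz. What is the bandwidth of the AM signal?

In AM (double-sideband), the bandwidth is twice the message frequency.
BW = 2 * f_m = 2 * 16 kHz = 32 kHz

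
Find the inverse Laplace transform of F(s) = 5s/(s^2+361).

Standard pair: s/(s^2+w^2) <-> cos(wt)*u(t)
With k=5, w=19: f(t) = 5*cos(19t)*u(t)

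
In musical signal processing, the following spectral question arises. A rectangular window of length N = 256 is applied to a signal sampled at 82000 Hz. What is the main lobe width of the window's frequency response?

For a rectangular window of length N,
the main lobe width in frequency is 2*f_s/N.
= 2*82000/256 = 5125/8 Hz
This determines the minimum frequency separation for resolving two sinusoids.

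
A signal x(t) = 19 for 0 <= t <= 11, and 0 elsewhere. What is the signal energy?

Energy = integral of |x(t)|^2 dt over the signal duration
= 19^2 * 11 = 361 * 11 = 3971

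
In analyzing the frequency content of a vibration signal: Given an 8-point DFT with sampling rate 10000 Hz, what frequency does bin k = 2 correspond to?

The frequency of DFT bin k is: f_k = k * f_s / N
f_2 = 2 * 10000 / 8 = 2500 Hz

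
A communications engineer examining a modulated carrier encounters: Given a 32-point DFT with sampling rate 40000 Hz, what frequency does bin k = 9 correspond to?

The frequency of DFT bin k is: f_k = k * f_s / N
f_9 = 9 * 40000 / 32 = 11250 Hz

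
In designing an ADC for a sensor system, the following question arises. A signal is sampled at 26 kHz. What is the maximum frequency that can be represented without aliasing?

The maximum frequency that can be represented without aliasing
is the Nyquist frequency: f_max = f_s / 2 = 26 kHz / 2 = 13 kHz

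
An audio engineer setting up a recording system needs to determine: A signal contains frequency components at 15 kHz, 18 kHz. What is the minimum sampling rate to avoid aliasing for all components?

The highest frequency component is f_max = 18 kHz.
Nyquist rate = 2 * f_max = 2 * 18 kHz = 36 kHz.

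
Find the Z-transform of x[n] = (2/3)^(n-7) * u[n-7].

Time-shifting property: if X(z) = Z{x[n]}, then Z{x[n-d]} = z^(-d) * X(z)
X(z) = z/(z - 2/3) for x[n] = (2/3)^n * u[n]
Z{x[n-7]} = z^(-7) * z/(z - 2/3) = z^(-6)/(z - 2/3)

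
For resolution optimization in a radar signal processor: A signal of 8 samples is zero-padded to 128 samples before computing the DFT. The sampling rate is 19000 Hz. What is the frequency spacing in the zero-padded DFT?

Original DFT: N = 8, resolution = f_s/N = 19000/8 = 2375 Hz
Zero-padded DFT: N = 128, resolution = f_s/N = 19000/128 = 2375/16 Hz
Zero-padding interpolates the spectrum (finer frequency grid)
but does NOT improve the true spectral resolution (ability to resolve close frequencies).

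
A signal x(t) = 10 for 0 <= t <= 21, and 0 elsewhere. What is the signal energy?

Energy = integral of |x(t)|^2 dt over the signal duration
= 10^2 * 21 = 100 * 21 = 2100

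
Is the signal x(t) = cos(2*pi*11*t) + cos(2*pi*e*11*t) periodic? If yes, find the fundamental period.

f1 = 11 Hz, f2 = 11*e Hz
Ratio f2/f1 = e, which is irrational.
Since the frequency ratio is irrational, no common period exists.
The signal is not periodic.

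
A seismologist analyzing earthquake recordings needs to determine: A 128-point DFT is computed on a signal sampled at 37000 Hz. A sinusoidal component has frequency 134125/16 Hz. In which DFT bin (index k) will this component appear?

DFT frequency resolution = f_s/N = 37000/128 = 4625/16 Hz
Bin index k = f_signal / resolution = 134125/16 / 4625/16 = 29
The signal frequency 134125/16 Hz falls in DFT bin k = 29.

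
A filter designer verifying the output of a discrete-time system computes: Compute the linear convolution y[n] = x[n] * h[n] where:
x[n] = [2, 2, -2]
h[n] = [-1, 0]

y[n] = sum_k x[k]*h[n-k]. Output length = len(x) + len(h) - 1 = 3 + 2 - 1 = 4.
y[0] = 2*-1 = -2
y[1] = 2*-1 + 2*0 = -2
y[2] = -2*-1 + 2*0 = 2
y[3] = -2*0 = 0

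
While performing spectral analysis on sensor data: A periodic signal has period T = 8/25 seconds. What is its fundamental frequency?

The fundamental frequency is the reciprocal of the period.
f = 1/T = 1/(8/25) = 25/8 Hz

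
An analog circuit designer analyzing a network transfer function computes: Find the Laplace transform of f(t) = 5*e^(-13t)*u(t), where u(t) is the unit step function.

Standard Laplace transform pair:
e^(-at)*u(t) <-> 1/(s+a)
With a = 13: L{5*e^(-13t)*u(t)} = 5/(s+13), ROC: Re(s) > -13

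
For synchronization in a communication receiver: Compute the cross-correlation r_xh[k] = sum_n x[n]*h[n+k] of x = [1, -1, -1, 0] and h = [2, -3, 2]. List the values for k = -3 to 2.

Both sequences indexed from 0 and zero outside their support.
Lags with overlap: k = -3 to 2.
  r_xh[-3] = x[3]*h[0] = 0
  r_xh[-2] = x[2]*h[0] + x[3]*h[1] = -2
  r_xh[-1] = x[1]*h[0] + x[2]*h[1] + x[3]*h[2] = 1
  r_xh[0] = x[0]*h[0] + x[1]*h[1] + x[2]*h[2] = 3
  r_xh[1] = x[0]*h[1] + x[1]*h[2] = -5
  r_xh[2] = x[0]*h[2] = 2
r_xh = [0, -2, 1, 3, -5, 2] (for k = -3, ..., 2)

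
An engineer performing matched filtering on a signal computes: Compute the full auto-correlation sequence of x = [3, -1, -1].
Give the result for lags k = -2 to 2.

r_xx[k] = sum_m x[m]*x[m+k], indexed from 0, for k = -2 to 2:
  r_xx[-2] = x[2]*x[0] = -3
  r_xx[-1] = x[1]*x[0] + x[2]*x[1] = -2
  r_xx[0] = x[0]*x[0] + x[1]*x[1] + x[2]*x[2] = 11
  r_xx[1] = x[0]*x[1] + x[1]*x[2] = -2
  r_xx[2] = x[0]*x[2] = -3
r_xx = [-3, -2, 11, -2, -3]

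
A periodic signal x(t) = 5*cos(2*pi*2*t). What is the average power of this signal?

Average power of A*cos(wt) is A^2/2.
P = 5^2 / 2 = 25/2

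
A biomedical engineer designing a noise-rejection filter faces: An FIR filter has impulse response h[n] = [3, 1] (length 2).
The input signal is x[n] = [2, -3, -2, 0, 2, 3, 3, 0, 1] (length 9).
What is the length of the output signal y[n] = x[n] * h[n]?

For linear convolution, the output length is:
len(y) = len(x) + len(h) - 1 = 9 + 2 - 1 = 10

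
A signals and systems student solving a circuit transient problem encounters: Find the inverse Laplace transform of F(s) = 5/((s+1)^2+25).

Standard pair: w/((s+a)^2+w^2) <-> e^(-at)*sin(wt)*u(t)
With a=1, w=5: f(t) = e^(-t)*sin(5t)*u(t)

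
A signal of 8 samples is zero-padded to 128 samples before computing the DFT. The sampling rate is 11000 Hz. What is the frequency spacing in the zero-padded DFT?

Original DFT: N = 8, resolution = f_s/N = 11000/8 = 1375 Hz
Zero-padded DFT: N = 128, resolution = f_s/N = 11000/128 = 1375/16 Hz
Zero-padding interpolates the spectrum (finer frequency grid)
but does NOT improve the true spectral resolution (ability to resolve close frequencies).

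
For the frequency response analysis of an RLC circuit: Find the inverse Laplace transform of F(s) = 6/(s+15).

Standard pair: k/(s+a) <-> k*e^(-at)*u(t)
With k=6, a=15: f(t) = 6*e^(-15t)*u(t)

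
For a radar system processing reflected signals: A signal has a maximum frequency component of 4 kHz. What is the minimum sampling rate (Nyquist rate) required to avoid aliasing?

By the Nyquist-Shannon sampling theorem,
the minimum sampling rate (Nyquist rate) must be at least 2 * f_max.
Nyquist rate = 2 * 4 kHz = 8 kHz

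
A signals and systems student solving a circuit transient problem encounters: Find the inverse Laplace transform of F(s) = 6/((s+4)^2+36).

Standard pair: w/((s+a)^2+w^2) <-> e^(-at)*sin(wt)*u(t)
With a=4, w=6: f(t) = e^(-4t)*sin(6t)*u(t)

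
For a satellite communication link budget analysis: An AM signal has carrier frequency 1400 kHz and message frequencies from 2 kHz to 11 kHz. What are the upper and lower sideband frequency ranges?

Upper sideband (USB) = fc + [fm_low, fm_high] = 1400 + [2, 11] = [1402, 1411] kHz
Lower sideband (LSB) = fc - [fm_high, fm_low] = 1400 - [11, 2] = [1389, 1398] kHz
Total occupied spectrum: 1389 kHz to 1411 kHz (plus carrier at 1400 kHz)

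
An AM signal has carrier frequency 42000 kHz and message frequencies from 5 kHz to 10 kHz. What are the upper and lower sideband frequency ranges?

Upper sideband (USB) = fc + [fm_low, fm_high] = 42000 + [5, 10] = [42005, 42010] kHz
Lower sideband (LSB) = fc - [fm_high, fm_low] = 42000 - [10, 5] = [41990, 41995] kHz
Total occupied spectrum: 41990 kHz to 42010 kHz (plus carrier at 42000 kHz)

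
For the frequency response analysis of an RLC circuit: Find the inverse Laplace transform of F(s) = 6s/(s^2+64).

Standard pair: s/(s^2+w^2) <-> cos(wt)*u(t)
With k=6, w=8: f(t) = 6*cos(8t)*u(t)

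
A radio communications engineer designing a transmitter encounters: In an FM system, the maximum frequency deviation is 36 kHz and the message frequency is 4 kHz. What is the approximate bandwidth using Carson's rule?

Carson's rule: BW = 2*(delta_f + f_m)
= 2*(36 + 4) kHz = 80 kHz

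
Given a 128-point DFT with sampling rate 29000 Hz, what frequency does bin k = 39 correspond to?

The frequency of DFT bin k is: f_k = k * f_s / N
f_39 = 39 * 29000 / 128 = 141375/16 Hz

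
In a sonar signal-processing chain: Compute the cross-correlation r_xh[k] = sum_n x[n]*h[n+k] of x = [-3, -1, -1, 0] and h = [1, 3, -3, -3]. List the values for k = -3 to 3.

Both sequences indexed from 0 and zero outside their support.
Lags with overlap: k = -3 to 3.
  r_xh[-3] = x[3]*h[0] = 0
  r_xh[-2] = x[2]*h[0] + x[3]*h[1] = -1
  r_xh[-1] = x[1]*h[0] + x[2]*h[1] + x[3]*h[2] = -4
  r_xh[0] = x[0]*h[0] + x[1]*h[1] + x[2]*h[2] + x[3]*h[3] = -3
  r_xh[1] = x[0]*h[1] + x[1]*h[2] + x[2]*h[3] = -3
  r_xh[2] = x[0]*h[2] + x[1]*h[3] = 12
  r_xh[3] = x[0]*h[3] = 9
r_xh = [0, -1, -4, -3, -3, 12, 9] (for k = -3, ..., 3)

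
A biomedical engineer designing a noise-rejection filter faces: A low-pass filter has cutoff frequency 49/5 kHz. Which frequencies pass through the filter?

A low-pass filter passes all frequencies below the cutoff frequency 49/5 kHz and attenuates higher frequencies.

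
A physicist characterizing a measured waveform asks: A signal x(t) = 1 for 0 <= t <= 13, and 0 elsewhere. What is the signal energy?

Energy = integral of |x(t)|^2 dt over the signal duration
= 1^2 * 13 = 1 * 13 = 13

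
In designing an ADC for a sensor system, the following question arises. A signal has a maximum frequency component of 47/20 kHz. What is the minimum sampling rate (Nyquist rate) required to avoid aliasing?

By the Nyquist-Shannon sampling theorem,
the minimum sampling rate (Nyquist rate) must be at least 2 * f_max.
Nyquist rate = 2 * 47/20 kHz = 47/10 kHz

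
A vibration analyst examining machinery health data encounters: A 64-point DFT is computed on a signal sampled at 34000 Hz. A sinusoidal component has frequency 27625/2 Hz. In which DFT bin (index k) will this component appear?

DFT frequency resolution = f_s/N = 34000/64 = 2125/4 Hz
Bin index k = f_signal / resolution = 27625/2 / 2125/4 = 26
The signal frequency 27625/2 Hz falls in DFT bin k = 26.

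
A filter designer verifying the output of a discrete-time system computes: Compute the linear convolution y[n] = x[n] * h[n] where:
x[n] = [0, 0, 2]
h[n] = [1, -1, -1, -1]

y[n] = sum_k x[k]*h[n-k]. Output length = len(x) + len(h) - 1 = 3 + 4 - 1 = 6.
y[0] = 0*1 = 0
y[1] = 0*1 + 0*-1 = 0
y[2] = 2*1 + 0*-1 + 0*-1 = 2
y[3] = 2*-1 + 0*-1 + 0*-1 = -2
y[4] = 2*-1 + 0*-1 = -2
y[5] = 2*-1 = -2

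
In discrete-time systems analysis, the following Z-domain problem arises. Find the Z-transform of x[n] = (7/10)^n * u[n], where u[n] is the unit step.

The Z-transform of a^n * u[n] is z/(z-a) for |z| > |a|.
Here a = 7/10, so X(z) = z/(z - (7/10)) = 10z/(10z - 7)
ROC: |z| > 7/10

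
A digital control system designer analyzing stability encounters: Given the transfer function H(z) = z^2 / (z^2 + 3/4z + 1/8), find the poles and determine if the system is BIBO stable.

Poles are roots of the denominator: z^2 + 3/4z + 1/8 = 0.
Quadratic formula: z = [-(3/4) +/- sqrt((3/4)^2 - 4*(1/8))] / 2
Discriminant = 9/16 - 1/2 = 1/16; sqrt = 1/4.
z = (-3/4 +/- 1/4) / 2 => z = -1/4 or z = -1/2.
|p1| = 1/4, |p2| = 1/2.
For BIBO stability, all poles must lie inside the unit circle (|p| < 1).
System is STABLE since both |p| < 1.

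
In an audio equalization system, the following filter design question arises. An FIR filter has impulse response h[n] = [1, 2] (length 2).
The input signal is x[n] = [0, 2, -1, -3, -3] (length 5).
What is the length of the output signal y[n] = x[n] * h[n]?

For linear convolution, the output length is:
len(y) = len(x) + len(h) - 1 = 5 + 2 - 1 = 6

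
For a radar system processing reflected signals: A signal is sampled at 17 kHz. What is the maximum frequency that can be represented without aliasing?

The maximum frequency that can be represented without aliasing
is the Nyquist frequency: f_max = f_s / 2 = 17 kHz / 2 = 17/2 kHz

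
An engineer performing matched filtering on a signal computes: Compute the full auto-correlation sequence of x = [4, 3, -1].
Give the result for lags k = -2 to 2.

r_xx[k] = sum_m x[m]*x[m+k], indexed from 0, for k = -2 to 2:
  r_xx[-2] = x[2]*x[0] = -4
  r_xx[-1] = x[1]*x[0] + x[2]*x[1] = 9
  r_xx[0] = x[0]*x[0] + x[1]*x[1] + x[2]*x[2] = 26
  r_xx[1] = x[0]*x[1] + x[1]*x[2] = 9
  r_xx[2] = x[0]*x[2] = -4
r_xx = [-4, 9, 26, 9, -4]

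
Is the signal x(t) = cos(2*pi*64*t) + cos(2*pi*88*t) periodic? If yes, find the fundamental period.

f1 = 64 Hz, f2 = 88 Hz
Period T1 = 1/64, T2 = 1/88
Ratio T1/T2 = 88/64, which is rational.
The signal is periodic with fundamental period T = 1/GCD(64,88) = 1/8 s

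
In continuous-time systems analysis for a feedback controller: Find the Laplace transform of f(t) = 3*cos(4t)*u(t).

Standard pair: cos(wt)*u(t) <-> s/(s^2+w^2)
With w = 4: L{3*cos(4t)*u(t)} = 3s/(s^2+16)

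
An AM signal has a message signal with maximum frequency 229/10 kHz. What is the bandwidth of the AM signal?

In AM (double-sideband), the bandwidth is twice the message frequency.
BW = 2 * f_m = 2 * 229/10 kHz = 229/5 kHz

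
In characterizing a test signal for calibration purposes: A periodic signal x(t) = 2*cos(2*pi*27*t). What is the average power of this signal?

Average power of A*cos(wt) is A^2/2.
P = 2^2 / 2 = 4/2 = 2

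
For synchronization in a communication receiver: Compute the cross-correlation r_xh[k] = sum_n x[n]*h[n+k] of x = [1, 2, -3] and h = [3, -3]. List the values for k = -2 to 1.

Both sequences indexed from 0 and zero outside their support.
Lags with overlap: k = -2 to 1.
  r_xh[-2] = x[2]*h[0] = -9
  r_xh[-1] = x[1]*h[0] + x[2]*h[1] = 15
  r_xh[0] = x[0]*h[0] + x[1]*h[1] = -3
  r_xh[1] = x[0]*h[1] = -3
r_xh = [-9, 15, -3, -3] (for k = -2, ..., 1)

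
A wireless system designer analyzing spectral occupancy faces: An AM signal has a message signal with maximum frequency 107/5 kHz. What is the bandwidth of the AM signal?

In AM (double-sideband), the bandwidth is twice the message frequency.
BW = 2 * f_m = 2 * 107/5 kHz = 214/5 kHz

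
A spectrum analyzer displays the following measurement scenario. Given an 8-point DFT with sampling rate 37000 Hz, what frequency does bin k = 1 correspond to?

The frequency of DFT bin k is: f_k = k * f_s / N
f_1 = 1 * 37000 / 8 = 4625 Hz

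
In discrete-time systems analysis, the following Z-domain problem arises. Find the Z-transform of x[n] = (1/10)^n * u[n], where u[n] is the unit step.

The Z-transform of a^n * u[n] is z/(z-a) for |z| > |a|.
Here a = 1/10, so X(z) = z/(z - (1/10)) = 10z/(10z - 1)
ROC: |z| > 1/10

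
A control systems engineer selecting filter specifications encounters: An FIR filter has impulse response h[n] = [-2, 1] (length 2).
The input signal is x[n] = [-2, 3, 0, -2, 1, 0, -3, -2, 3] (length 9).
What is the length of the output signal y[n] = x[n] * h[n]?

For linear convolution, the output length is:
len(y) = len(x) + len(h) - 1 = 9 + 2 - 1 = 10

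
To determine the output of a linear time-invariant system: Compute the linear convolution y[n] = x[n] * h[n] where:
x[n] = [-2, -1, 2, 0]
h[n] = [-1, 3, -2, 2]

y[n] = sum_k x[k]*h[n-k]. Output length = len(x) + len(h) - 1 = 4 + 4 - 1 = 7.
y[0] = -2*-1 = 2
y[1] = -1*-1 + -2*3 = -5
y[2] = 2*-1 + -1*3 + -2*-2 = -1
y[3] = 0*-1 + 2*3 + -1*-2 + -2*2 = 4
y[4] = 0*3 + 2*-2 + -1*2 = -6
y[5] = 0*-2 + 2*2 = 4
y[6] = 0*2 = 0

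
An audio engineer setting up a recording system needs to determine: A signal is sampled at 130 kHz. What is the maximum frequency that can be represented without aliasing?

The maximum frequency that can be represented without aliasing
is the Nyquist frequency: f_max = f_s / 2 = 130 kHz / 2 = 65 kHz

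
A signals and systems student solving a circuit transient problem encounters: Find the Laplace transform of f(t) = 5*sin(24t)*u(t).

Standard pair: sin(wt)*u(t) <-> w/(s^2+w^2)
With w = 24: L{5*sin(24t)*u(t)} = 120/(s^2+576)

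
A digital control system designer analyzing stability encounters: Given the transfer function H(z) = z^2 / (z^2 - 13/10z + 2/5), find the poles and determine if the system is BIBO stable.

Poles are roots of the denominator: z^2 - 13/10z + 2/5 = 0.
Quadratic formula: z = [-(-13/10) +/- sqrt((-13/10)^2 - 4*(2/5))] / 2
Discriminant = 169/100 - 8/5 = 9/100; sqrt = 3/10.
z = (13/10 +/- 3/10) / 2 => z = 4/5 or z = 1/2.
|p1| = 4/5, |p2| = 1/2.
For BIBO stability, all poles must lie inside the unit circle (|p| < 1).
System is STABLE since both |p| < 1.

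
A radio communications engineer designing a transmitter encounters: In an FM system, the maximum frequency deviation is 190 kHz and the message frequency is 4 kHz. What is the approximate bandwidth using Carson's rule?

Carson's rule: BW = 2*(delta_f + f_m)
= 2*(190 + 4) kHz = 388 kHz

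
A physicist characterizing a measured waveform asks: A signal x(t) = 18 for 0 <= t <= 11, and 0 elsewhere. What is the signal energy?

Energy = integral of |x(t)|^2 dt over the signal duration
= 18^2 * 11 = 324 * 11 = 3564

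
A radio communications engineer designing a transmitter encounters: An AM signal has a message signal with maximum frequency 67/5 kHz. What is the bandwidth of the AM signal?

In AM (double-sideband), the bandwidth is twice the message frequency.
BW = 2 * f_m = 2 * 67/5 kHz = 134/5 kHz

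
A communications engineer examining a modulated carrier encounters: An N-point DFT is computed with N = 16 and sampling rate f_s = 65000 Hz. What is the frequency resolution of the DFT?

DFT frequency resolution = f_s / N
= 65000 / 16 = 8125/2 Hz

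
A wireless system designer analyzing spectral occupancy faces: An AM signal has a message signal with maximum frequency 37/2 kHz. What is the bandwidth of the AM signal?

In AM (double-sideband), the bandwidth is twice the message frequency.
BW = 2 * f_m = 2 * 37/2 kHz = 37 kHz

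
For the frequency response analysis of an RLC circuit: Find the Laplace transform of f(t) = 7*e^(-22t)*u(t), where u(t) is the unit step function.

Standard Laplace transform pair:
e^(-at)*u(t) <-> 1/(s+a)
With a = 22: L{7*e^(-22t)*u(t)} = 7/(s+22), ROC: Re(s) > -22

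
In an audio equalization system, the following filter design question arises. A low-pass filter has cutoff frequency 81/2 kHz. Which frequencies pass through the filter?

A low-pass filter passes all frequencies below the cutoff frequency 81/2 kHz and attenuates higher frequencies.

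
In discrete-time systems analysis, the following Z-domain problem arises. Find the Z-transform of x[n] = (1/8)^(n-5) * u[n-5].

Time-shifting property: if X(z) = Z{x[n]}, then Z{x[n-d]} = z^(-d) * X(z)
X(z) = z/(z - 1/8) for x[n] = (1/8)^n * u[n]
Z{x[n-5]} = z^(-5) * z/(z - 1/8) = z^(-4)/(z - 1/8)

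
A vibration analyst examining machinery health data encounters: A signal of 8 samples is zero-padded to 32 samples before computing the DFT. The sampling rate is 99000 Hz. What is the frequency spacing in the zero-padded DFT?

Original DFT: N = 8, resolution = f_s/N = 99000/8 = 12375 Hz
Zero-padded DFT: N = 32, resolution = f_s/N = 99000/32 = 12375/4 Hz
Zero-padding interpolates the spectrum (finer frequency grid)
but does NOT improve the true spectral resolution (ability to resolve close frequencies).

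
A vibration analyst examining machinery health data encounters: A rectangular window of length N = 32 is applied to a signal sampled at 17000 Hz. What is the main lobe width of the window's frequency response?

For a rectangular window of length N,
the main lobe width in frequency is 2*f_s/N.
= 2*17000/32 = 2125/2 Hz
This determines the minimum frequency separation for resolving two sinusoids.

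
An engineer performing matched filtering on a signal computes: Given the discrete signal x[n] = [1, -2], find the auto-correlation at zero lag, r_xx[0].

The auto-correlation at zero lag r_xx[0] equals the signal energy.
r_xx[0] = sum of x[n]^2 = 1^2 + (-2)^2
= 1 + 4 = 5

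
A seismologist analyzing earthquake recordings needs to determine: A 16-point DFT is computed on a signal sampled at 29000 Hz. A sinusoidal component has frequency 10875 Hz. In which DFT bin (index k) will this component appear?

DFT frequency resolution = f_s/N = 29000/16 = 3625/2 Hz
Bin index k = f_signal / resolution = 10875 / 3625/2 = 6
The signal frequency 10875 Hz falls in DFT bin k = 6.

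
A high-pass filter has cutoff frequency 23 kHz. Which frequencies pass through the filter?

A high-pass filter passes all frequencies above the cutoff frequency 23 kHz and attenuates lower frequencies.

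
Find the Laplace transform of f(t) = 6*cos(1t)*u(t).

Standard pair: cos(wt)*u(t) <-> s/(s^2+w^2)
With w = 1: L{6*cos(1t)*u(t)} = 6s/(s^2+1)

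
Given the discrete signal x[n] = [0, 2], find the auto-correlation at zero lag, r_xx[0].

The auto-correlation at zero lag r_xx[0] equals the signal energy.
r_xx[0] = sum of x[n]^2 = 0^2 + 2^2
= 0 + 4 = 4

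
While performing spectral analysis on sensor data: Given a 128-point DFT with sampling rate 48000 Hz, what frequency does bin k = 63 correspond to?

The frequency of DFT bin k is: f_k = k * f_s / N
f_63 = 63 * 48000 / 128 = 23625 Hz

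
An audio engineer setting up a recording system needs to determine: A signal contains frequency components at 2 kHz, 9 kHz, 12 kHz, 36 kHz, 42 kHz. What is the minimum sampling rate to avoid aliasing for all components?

The highest frequency component is f_max = 42 kHz.
Nyquist rate = 2 * f_max = 2 * 42 kHz = 84 kHz.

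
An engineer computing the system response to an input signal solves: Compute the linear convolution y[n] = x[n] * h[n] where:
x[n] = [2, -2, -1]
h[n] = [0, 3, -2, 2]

y[n] = sum_k x[k]*h[n-k]. Output length = len(x) + len(h) - 1 = 3 + 4 - 1 = 6.
y[0] = 2*0 = 0
y[1] = -2*0 + 2*3 = 6
y[2] = -1*0 + -2*3 + 2*-2 = -10
y[3] = -1*3 + -2*-2 + 2*2 = 5
y[4] = -1*-2 + -2*2 = -2
y[5] = -1*2 = -2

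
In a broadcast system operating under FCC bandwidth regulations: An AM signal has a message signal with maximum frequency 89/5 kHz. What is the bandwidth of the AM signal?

In AM (double-sideband), the bandwidth is twice the message frequency.
BW = 2 * f_m = 2 * 89/5 kHz = 178/5 kHz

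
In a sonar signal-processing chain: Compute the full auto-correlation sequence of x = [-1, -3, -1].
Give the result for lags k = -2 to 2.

r_xx[k] = sum_m x[m]*x[m+k], indexed from 0, for k = -2 to 2:
  r_xx[-2] = x[2]*x[0] = 1
  r_xx[-1] = x[1]*x[0] + x[2]*x[1] = 6
  r_xx[0] = x[0]*x[0] + x[1]*x[1] + x[2]*x[2] = 11
  r_xx[1] = x[0]*x[1] + x[1]*x[2] = 6
  r_xx[2] = x[0]*x[2] = 1
r_xx = [1, 6, 11, 6, 1]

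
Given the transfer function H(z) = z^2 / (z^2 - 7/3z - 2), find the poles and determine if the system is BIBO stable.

Poles are roots of the denominator: z^2 - 7/3z - 2 = 0.
Quadratic formula: z = [-(-7/3) +/- sqrt((-7/3)^2 - 4*(-2))] / 2
Discriminant = 49/9 + 8 = 121/9; sqrt = 11/3.
z = (7/3 +/- 11/3) / 2 => z = 3 or z = -2/3.
|p1| = 3, |p2| = 2/3.
For BIBO stability, all poles must lie inside the unit circle (|p| < 1).
System is UNSTABLE since at least one |p| >= 1.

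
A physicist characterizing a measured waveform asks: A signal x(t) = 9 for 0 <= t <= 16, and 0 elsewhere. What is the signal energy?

Energy = integral of |x(t)|^2 dt over the signal duration
= 9^2 * 16 = 81 * 16 = 1296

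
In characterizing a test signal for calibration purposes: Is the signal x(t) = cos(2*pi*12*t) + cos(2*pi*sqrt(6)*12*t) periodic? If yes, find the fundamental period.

f1 = 12 Hz, f2 = 12*sqrt(6) Hz
Ratio f2/f1 = sqrt(6), which is irrational.
Since the frequency ratio is irrational, no common period exists.
The signal is not periodic.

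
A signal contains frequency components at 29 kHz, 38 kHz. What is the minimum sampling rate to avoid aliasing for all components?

The highest frequency component is f_max = 38 kHz.
Nyquist rate = 2 * f_max = 2 * 38 kHz = 76 kHz.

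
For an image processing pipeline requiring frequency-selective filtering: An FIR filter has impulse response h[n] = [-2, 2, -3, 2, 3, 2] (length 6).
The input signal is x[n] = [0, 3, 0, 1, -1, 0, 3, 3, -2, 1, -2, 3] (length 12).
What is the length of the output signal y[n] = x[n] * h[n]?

For linear convolution, the output length is:
len(y) = len(x) + len(h) - 1 = 12 + 6 - 1 = 17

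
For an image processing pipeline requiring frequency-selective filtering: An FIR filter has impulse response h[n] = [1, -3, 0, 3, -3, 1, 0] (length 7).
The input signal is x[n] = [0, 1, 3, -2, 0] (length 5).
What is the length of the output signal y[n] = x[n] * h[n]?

For linear convolution, the output length is:
len(y) = len(x) + len(h) - 1 = 5 + 7 - 1 = 11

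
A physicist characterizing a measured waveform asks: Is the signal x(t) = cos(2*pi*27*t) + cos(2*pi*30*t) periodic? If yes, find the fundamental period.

f1 = 27 Hz, f2 = 30 Hz
Period T1 = 1/27, T2 = 1/30
Ratio T1/T2 = 30/27, which is rational.
The signal is periodic with fundamental period T = 1/GCD(27,30) = 1/3 s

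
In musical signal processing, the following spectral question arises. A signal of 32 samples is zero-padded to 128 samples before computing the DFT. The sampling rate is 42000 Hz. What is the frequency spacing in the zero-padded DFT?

Original DFT: N = 32, resolution = f_s/N = 42000/32 = 2625/2 Hz
Zero-padded DFT: N = 128, resolution = f_s/N = 42000/128 = 2625/8 Hz
Zero-padding interpolates the spectrum (finer frequency grid)
but does NOT improve the true spectral resolution (ability to resolve close frequencies).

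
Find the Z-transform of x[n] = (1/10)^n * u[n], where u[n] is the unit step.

The Z-transform of a^n * u[n] is z/(z-a) for |z| > |a|.
Here a = 1/10, so X(z) = z/(z - (1/10)) = 10z/(10z - 1)
ROC: |z| > 1/10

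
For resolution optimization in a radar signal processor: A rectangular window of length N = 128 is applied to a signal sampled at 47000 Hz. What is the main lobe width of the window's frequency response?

For a rectangular window of length N,
the main lobe width in frequency is 2*f_s/N.
= 2*47000/128 = 5875/8 Hz
This determines the minimum frequency separation for resolving two sinusoids.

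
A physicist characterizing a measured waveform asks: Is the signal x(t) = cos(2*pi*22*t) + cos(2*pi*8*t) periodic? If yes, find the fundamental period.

f1 = 22 Hz, f2 = 8 Hz
Period T1 = 1/22, T2 = 1/8
Ratio T1/T2 = 8/22, which is rational.
The signal is periodic with fundamental period T = 1/GCD(22,8) = 1/2 s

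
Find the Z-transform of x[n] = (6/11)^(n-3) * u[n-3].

Time-shifting property: if X(z) = Z{x[n]}, then Z{x[n-d]} = z^(-d) * X(z)
X(z) = z/(z - 6/11) for x[n] = (6/11)^n * u[n]
Z{x[n-3]} = z^(-3) * z/(z - 6/11) = z^(-2)/(z - 6/11)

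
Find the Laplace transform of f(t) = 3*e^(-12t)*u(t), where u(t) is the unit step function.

Standard Laplace transform pair:
e^(-at)*u(t) <-> 1/(s+a)
With a = 12: L{3*e^(-12t)*u(t)} = 3/(s+12), ROC: Re(s) > -12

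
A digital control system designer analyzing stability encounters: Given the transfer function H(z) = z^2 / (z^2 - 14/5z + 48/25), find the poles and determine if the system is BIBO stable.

Poles are roots of the denominator: z^2 - 14/5z + 48/25 = 0.
Quadratic formula: z = [-(-14/5) +/- sqrt((-14/5)^2 - 4*(48/25))] / 2
Discriminant = 196/25 - 192/25 = 4/25; sqrt = 2/5.
z = (14/5 +/- 2/5) / 2 => z = 8/5 or z = 6/5.
|p1| = 6/5, |p2| = 8/5.
For BIBO stability, all poles must lie inside the unit circle (|p| < 1).
System is UNSTABLE since at least one |p| >= 1.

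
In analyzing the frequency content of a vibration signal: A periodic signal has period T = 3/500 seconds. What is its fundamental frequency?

The fundamental frequency is the reciprocal of the period.
f = 1/T = 1/(3/500) = 500/3 Hz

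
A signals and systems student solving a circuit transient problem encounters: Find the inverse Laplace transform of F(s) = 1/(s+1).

Standard pair: k/(s+a) <-> k*e^(-at)*u(t)
With k=1, a=1: f(t) = e^(-t)*u(t)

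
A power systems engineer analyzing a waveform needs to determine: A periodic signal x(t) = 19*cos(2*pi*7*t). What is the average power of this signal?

Average power of A*cos(wt) is A^2/2.
P = 19^2 / 2 = 361/2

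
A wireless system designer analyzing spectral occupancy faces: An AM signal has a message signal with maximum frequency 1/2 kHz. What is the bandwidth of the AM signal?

In AM (double-sideband), the bandwidth is twice the message frequency.
BW = 2 * f_m = 2 * 1/2 kHz = 1 kHz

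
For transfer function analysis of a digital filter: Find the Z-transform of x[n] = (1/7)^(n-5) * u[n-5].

Time-shifting property: if X(z) = Z{x[n]}, then Z{x[n-d]} = z^(-d) * X(z)
X(z) = z/(z - 1/7) for x[n] = (1/7)^n * u[n]
Z{x[n-5]} = z^(-5) * z/(z - 1/7) = z^(-4)/(z - 1/7)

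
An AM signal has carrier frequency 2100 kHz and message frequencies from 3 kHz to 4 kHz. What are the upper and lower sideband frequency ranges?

Upper sideband (USB) = fc + [fm_low, fm_high] = 2100 + [3, 4] = [2103, 2104] kHz
Lower sideband (LSB) = fc - [fm_high, fm_low] = 2100 - [4, 3] = [2096, 2097] kHz
Total occupied spectrum: 2096 kHz to 2104 kHz (plus carrier at 2100 kHz)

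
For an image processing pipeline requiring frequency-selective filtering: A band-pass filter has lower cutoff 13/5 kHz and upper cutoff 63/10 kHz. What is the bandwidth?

Bandwidth = f_high - f_low
= 63/10 kHz - 13/5 kHz = 37/10 kHz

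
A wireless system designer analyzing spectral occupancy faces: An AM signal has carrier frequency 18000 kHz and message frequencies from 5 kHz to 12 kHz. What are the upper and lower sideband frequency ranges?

Upper sideband (USB) = fc + [fm_low, fm_high] = 18000 + [5, 12] = [18005, 18012] kHz
Lower sideband (LSB) = fc - [fm_high, fm_low] = 18000 - [12, 5] = [17988, 17995] kHz
Total occupied spectrum: 17988 kHz to 18012 kHz (plus carrier at 18000 kHz)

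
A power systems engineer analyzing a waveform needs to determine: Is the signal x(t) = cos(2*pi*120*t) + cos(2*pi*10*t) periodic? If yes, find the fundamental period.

f1 = 120 Hz, f2 = 10 Hz
Period T1 = 1/120, T2 = 1/10
Ratio T1/T2 = 10/120, which is rational.
The signal is periodic with fundamental period T = 1/GCD(120,10) = 1/10 s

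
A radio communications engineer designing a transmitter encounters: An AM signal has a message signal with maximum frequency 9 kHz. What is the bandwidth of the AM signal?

In AM (double-sideband), the bandwidth is twice the message frequency.
BW = 2 * f_m = 2 * 9 kHz = 18 kHz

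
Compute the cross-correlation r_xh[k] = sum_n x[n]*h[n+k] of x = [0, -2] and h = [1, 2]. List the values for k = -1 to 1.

Both sequences indexed from 0 and zero outside their support.
Lags with overlap: k = -1 to 1.
  r_xh[-1] = x[1]*h[0] = -2
  r_xh[0] = x[0]*h[0] + x[1]*h[1] = -4
  r_xh[1] = x[0]*h[1] = 0
r_xh = [-2, -4, 0] (for k = -1, ..., 1)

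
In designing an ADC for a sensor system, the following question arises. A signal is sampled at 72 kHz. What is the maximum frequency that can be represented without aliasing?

The maximum frequency that can be represented without aliasing
is the Nyquist frequency: f_max = f_s / 2 = 72 kHz / 2 = 36 kHz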